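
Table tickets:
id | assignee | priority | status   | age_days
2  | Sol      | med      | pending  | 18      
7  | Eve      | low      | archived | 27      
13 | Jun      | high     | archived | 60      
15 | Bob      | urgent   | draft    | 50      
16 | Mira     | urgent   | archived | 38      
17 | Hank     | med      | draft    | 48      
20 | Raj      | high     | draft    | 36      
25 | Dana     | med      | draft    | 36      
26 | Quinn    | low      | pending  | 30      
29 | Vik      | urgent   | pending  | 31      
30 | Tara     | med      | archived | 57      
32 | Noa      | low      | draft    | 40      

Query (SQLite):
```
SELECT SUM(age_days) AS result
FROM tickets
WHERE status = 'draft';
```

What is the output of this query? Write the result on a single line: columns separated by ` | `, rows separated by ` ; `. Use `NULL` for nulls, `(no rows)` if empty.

Rows where status='draft' → age_days values: [50, 48, 36, 36, 40].
SUM of non-NULL values = 210.

210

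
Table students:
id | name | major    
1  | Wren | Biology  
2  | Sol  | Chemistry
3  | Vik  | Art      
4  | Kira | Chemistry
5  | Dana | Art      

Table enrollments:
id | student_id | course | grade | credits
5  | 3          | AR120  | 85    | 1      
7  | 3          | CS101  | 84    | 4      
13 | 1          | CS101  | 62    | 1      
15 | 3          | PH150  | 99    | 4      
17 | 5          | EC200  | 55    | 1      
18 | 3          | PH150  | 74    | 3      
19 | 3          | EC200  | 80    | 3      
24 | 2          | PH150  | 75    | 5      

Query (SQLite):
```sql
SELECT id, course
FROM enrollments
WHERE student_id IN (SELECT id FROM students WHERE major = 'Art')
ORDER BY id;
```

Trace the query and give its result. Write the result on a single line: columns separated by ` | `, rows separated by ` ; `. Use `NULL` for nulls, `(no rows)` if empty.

5 | AR120 ; 7 | CS101 ; 15 | PH150 ; 17 | EC200 ; 18 | PH150 ; 19 | EC200

Inner query: students.id where major = 'Art'.
Outer: keep enrollments rows whose student_id is in that set.
Inner query → {3, 5}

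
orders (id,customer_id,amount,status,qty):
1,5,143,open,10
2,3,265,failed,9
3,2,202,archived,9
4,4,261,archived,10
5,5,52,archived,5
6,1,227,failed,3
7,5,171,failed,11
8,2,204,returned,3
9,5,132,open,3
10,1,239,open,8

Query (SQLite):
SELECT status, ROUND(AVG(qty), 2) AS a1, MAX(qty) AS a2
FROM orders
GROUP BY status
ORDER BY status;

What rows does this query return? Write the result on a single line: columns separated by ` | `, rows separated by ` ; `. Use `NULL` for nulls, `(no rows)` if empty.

archived | 8 | 10 ; failed | 7.67 | 11 ; open | 7 | 10 ; returned | 3 | 3

Group orders by status.
Per group compute: ROUND(AVG(qty), 2), MAX(qty).
  archived: ids {3, 4, 5} → ROUND(AVG(qty), 2)=8, MAX(qty)=10
  failed: ids {2, 6, 7} → ROUND(AVG(qty), 2)=7.67, MAX(qty)=11
  open: ids {1, 9, 10} → ROUND(AVG(qty), 2)=7, MAX(qty)=10
  returned: ids {8} → ROUND(AVG(qty), 2)=3, MAX(qty)=3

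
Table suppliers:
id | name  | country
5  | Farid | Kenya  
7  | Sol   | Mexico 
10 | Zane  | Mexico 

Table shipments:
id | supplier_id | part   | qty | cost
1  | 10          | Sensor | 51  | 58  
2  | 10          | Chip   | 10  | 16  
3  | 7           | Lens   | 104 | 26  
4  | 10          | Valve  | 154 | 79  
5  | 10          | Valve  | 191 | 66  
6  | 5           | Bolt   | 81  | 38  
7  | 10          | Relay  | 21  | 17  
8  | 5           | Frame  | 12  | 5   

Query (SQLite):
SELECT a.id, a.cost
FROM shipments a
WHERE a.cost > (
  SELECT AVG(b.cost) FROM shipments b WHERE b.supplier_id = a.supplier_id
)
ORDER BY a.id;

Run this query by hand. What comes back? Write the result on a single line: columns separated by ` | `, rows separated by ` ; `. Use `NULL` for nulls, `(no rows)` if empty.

For each shipments row a, compute AVG(cost) over rows sharing a.supplier_id.
Keep row a if a.cost > that per-group AVG.
  supplier_id=5: AVG(cost) = 21.5
  supplier_id=7: AVG(cost) = 26.0
  supplier_id=10: AVG(cost) = 47.2

1 | 58 ; 4 | 79 ; 5 | 66 ; 6 | 38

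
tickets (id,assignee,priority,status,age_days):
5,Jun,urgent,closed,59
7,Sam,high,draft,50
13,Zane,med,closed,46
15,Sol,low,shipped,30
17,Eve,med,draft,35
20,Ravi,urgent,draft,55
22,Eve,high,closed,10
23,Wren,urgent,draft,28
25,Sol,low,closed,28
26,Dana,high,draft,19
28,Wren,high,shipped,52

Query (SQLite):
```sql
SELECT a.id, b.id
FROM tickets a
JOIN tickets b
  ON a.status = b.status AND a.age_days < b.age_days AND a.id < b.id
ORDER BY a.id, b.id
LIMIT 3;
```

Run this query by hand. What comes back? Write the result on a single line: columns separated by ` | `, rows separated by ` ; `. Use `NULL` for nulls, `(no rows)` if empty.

7 | 20 ; 15 | 28 ; 17 | 20

Pairs (a,b) with same status, a.age_days < b.age_days, a.id < b.id.
status groups: closed:{5,13,22,25} draft:{7,17,20,23,26} shipped:{15,28}
Ordered by (a.id, b.id); first 3.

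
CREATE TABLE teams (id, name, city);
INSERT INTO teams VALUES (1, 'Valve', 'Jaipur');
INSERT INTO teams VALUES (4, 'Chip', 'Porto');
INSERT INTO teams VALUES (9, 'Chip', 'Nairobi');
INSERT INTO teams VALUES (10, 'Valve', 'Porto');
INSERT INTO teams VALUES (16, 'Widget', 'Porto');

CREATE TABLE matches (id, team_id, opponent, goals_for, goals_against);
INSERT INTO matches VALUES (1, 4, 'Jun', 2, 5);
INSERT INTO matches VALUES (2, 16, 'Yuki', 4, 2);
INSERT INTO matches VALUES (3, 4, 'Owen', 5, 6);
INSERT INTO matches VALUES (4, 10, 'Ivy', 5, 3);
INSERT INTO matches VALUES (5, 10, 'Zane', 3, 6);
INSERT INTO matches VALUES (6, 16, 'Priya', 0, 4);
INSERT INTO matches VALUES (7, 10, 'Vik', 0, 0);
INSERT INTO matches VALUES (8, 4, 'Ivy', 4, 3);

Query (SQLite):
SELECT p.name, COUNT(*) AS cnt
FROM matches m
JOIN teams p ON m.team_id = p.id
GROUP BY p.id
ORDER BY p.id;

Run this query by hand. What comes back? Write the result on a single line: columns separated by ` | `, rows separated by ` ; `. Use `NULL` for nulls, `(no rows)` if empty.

Chip | 3 ; Valve | 3 ; Widget | 2

Join each matches row to its teams via team_id.
Group joined rows by teams.id; compute COUNT(*) per group.
  4: ids {1, 3, 8} → COUNT(*)=3
  10: ids {4, 5, 7} → COUNT(*)=3
  16: ids {2, 6} → COUNT(*)=2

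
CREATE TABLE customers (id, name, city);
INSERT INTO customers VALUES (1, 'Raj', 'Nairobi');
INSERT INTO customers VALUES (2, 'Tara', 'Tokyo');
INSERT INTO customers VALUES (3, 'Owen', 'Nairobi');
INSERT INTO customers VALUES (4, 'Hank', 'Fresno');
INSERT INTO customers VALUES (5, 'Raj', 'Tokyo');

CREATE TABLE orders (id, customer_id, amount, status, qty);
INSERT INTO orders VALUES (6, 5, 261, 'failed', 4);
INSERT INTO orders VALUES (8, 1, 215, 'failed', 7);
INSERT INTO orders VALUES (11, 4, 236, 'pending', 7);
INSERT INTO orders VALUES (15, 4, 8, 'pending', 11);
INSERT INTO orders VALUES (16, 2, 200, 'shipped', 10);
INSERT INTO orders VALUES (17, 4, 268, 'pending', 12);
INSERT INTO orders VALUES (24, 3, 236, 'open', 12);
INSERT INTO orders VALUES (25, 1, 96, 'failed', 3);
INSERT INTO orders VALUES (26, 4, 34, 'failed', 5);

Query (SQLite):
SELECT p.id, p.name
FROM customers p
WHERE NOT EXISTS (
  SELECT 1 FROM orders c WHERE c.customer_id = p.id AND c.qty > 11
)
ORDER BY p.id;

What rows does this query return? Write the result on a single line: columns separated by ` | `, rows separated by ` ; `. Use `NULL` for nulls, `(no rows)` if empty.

For each customers row, check whether any orders with matching customer_id has qty > 11.
Keep rows where that is false.

1 | Raj ; 2 | Tara ; 5 | Raj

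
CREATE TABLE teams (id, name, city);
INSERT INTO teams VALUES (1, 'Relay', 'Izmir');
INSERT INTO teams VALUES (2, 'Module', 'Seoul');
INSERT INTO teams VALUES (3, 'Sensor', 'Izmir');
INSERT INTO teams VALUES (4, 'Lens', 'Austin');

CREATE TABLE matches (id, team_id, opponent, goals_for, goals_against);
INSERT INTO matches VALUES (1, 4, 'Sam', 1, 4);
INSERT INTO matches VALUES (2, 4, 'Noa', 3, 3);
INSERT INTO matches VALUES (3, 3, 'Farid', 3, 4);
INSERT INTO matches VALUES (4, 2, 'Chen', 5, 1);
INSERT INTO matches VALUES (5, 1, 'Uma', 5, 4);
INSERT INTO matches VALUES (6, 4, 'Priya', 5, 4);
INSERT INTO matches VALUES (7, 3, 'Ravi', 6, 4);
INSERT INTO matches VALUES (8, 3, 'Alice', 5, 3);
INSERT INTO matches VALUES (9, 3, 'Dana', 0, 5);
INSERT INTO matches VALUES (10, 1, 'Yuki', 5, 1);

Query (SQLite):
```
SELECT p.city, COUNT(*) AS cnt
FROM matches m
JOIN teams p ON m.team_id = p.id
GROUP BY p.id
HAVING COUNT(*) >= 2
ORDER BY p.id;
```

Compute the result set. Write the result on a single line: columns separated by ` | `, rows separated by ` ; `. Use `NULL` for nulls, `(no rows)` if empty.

Izmir | 2 ; Izmir | 4 ; Austin | 3

Join each matches row to its teams via team_id.
Group joined rows by teams.id; compute COUNT(*) per group.
HAVING: keep groups with count ≥ 2.
  1: ids {5, 10} → COUNT(*)=2
  2: ids {4} → COUNT(*)=1
  3: ids {3, 7, 8, 9} → COUNT(*)=4
  4: ids {1, 2, 6} → COUNT(*)=3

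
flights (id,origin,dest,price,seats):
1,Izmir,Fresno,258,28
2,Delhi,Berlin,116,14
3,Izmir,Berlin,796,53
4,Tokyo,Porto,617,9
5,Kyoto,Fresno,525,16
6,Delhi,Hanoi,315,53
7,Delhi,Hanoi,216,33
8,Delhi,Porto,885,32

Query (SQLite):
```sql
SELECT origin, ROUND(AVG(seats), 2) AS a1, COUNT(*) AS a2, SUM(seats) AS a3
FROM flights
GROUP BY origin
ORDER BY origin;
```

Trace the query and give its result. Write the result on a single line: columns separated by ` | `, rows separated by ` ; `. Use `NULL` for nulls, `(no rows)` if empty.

Delhi | 33 | 4 | 132 ; Izmir | 40.5 | 2 | 81 ; Kyoto | 16 | 1 | 16 ; Tokyo | 9 | 1 | 9

Group flights by origin.
Per group compute: ROUND(AVG(seats), 2), COUNT(*), SUM(seats).
  Delhi: ids {2, 6, 7, 8} → ROUND(AVG(seats), 2)=33, COUNT(*)=4, SUM(seats)=132
  Izmir: ids {1, 3} → ROUND(AVG(seats), 2)=40.5, COUNT(*)=2, SUM(seats)=81
  Kyoto: ids {5} → ROUND(AVG(seats), 2)=16, COUNT(*)=1, SUM(seats)=16
  Tokyo: ids {4} → ROUND(AVG(seats), 2)=9, COUNT(*)=1, SUM(seats)=9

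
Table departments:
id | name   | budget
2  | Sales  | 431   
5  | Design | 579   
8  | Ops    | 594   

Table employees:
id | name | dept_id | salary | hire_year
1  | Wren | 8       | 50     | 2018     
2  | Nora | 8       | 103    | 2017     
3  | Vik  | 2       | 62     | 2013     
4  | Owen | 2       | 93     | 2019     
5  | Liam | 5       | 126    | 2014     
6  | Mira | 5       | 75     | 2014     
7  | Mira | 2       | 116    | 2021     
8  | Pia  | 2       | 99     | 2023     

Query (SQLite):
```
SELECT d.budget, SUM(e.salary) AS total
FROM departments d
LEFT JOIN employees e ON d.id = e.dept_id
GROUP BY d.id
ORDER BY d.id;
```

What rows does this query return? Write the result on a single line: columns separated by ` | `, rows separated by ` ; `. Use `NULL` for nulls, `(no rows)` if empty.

431 | 370 ; 579 | 201 ; 594 | 153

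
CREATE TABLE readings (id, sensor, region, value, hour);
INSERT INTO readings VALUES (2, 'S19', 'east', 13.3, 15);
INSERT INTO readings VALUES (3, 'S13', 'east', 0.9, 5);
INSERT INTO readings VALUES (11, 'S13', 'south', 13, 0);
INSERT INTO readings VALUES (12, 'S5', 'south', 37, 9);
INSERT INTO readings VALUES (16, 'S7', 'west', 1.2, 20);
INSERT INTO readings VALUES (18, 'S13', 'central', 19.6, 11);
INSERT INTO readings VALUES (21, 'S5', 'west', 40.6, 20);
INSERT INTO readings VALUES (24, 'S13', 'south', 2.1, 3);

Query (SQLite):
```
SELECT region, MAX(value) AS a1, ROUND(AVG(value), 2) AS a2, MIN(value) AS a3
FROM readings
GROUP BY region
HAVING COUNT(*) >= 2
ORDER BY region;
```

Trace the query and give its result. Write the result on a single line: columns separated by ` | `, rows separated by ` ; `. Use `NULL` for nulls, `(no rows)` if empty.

Group readings by region.
Per group compute: MAX(value), ROUND(AVG(value), 2), MIN(value).
HAVING: drop groups with fewer than 2 rows.
  central: ids {18} → MAX(value)=19.6, ROUND(AVG(value), 2)=19.6, MIN(value)=19.6
  east: ids {2, 3} → MAX(value)=13.3, ROUND(AVG(value), 2)=7.1, MIN(value)=0.9
  south: ids {11, 12, 24} → MAX(value)=37, ROUND(AVG(value), 2)=17.37, MIN(value)=2.1
  west: ids {16, 21} → MAX(value)=40.6, ROUND(AVG(value), 2)=20.9, MIN(value)=1.2

east | 13.3 | 7.1 | 0.9 ; south | 37 | 17.37 | 2.1 ; west | 40.6 | 20.9 | 1.2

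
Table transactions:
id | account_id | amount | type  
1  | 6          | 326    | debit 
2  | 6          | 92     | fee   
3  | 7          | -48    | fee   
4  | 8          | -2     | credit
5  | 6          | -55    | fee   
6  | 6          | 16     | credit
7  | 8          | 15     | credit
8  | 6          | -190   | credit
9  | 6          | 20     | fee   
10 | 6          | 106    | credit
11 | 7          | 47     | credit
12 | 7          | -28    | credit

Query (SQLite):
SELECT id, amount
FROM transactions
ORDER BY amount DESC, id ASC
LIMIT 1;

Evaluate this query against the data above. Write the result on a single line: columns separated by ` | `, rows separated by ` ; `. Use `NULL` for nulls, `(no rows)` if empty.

Sort by amount desc, tiebreak id asc: (326, id=1), (106, id=10), (92, id=2), (47, id=11) …. Take first 1.

1 | 326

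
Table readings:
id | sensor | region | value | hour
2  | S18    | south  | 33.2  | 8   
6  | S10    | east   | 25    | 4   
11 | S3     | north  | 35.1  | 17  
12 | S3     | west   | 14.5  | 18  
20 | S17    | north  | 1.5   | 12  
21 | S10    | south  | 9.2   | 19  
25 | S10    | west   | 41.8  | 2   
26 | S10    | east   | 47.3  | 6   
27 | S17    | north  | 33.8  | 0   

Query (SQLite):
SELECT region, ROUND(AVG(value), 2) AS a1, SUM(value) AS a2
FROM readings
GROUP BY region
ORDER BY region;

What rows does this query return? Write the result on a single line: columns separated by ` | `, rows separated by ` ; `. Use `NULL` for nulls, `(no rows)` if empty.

east | 36.15 | 72.3 ; north | 23.47 | 70.4 ; south | 21.2 | 42.4 ; west | 28.15 | 56.3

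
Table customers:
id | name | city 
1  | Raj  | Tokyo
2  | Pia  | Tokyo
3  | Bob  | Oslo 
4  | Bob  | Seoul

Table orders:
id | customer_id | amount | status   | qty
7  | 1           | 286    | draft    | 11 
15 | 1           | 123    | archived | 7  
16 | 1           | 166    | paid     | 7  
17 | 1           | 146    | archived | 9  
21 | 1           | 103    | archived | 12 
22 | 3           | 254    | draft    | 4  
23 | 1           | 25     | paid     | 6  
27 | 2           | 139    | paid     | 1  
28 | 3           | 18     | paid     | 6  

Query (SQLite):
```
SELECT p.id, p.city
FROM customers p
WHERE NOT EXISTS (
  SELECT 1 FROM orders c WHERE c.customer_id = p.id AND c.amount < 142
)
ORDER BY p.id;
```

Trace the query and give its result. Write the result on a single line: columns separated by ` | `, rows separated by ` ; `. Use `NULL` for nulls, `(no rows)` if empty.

4 | Seoul

For each customers row, check whether any orders with matching customer_id has amount < 142.
Keep rows where that is false.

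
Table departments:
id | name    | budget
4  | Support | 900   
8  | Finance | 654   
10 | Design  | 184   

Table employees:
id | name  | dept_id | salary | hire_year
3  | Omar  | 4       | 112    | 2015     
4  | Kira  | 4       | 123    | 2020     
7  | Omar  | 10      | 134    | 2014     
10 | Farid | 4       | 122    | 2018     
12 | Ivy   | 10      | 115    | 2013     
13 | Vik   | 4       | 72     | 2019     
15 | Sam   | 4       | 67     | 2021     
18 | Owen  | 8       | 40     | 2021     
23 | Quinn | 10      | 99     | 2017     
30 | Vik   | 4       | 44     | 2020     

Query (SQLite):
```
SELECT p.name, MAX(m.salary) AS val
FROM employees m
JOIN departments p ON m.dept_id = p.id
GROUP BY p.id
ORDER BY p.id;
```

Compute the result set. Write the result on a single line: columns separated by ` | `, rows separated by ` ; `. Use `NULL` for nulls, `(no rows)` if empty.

Support | 123 ; Finance | 40 ; Design | 134

Join each employees row to its departments via dept_id.
Group joined rows by departments.id; compute MAX(m.salary) per group.
  4: ids {3, 4, 10, 13, 15, 30} → MAX(m.salary)=123
  8: ids {18} → MAX(m.salary)=40
  10: ids {7, 12, 23} → MAX(m.salary)=134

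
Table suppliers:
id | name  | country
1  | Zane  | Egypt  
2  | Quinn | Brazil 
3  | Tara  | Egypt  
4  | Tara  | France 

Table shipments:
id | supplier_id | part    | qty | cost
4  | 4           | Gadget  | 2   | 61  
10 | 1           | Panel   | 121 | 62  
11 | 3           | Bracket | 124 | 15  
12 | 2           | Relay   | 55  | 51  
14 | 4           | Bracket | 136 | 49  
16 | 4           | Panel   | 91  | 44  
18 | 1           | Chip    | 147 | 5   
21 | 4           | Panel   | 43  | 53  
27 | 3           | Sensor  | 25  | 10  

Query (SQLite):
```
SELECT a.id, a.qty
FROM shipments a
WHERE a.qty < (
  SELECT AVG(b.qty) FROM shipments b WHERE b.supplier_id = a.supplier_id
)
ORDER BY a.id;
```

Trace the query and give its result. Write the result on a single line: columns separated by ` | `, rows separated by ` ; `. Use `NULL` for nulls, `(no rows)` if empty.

4 | 2 ; 10 | 121 ; 21 | 43 ; 27 | 25

For each shipments row a, compute AVG(qty) over rows sharing a.supplier_id.
Keep row a if a.qty < that per-group AVG.
  supplier_id=1: AVG(qty) = 134.0
  supplier_id=2: AVG(qty) = 55.0
  supplier_id=3: AVG(qty) = 74.5
  supplier_id=4: AVG(qty) = 68.0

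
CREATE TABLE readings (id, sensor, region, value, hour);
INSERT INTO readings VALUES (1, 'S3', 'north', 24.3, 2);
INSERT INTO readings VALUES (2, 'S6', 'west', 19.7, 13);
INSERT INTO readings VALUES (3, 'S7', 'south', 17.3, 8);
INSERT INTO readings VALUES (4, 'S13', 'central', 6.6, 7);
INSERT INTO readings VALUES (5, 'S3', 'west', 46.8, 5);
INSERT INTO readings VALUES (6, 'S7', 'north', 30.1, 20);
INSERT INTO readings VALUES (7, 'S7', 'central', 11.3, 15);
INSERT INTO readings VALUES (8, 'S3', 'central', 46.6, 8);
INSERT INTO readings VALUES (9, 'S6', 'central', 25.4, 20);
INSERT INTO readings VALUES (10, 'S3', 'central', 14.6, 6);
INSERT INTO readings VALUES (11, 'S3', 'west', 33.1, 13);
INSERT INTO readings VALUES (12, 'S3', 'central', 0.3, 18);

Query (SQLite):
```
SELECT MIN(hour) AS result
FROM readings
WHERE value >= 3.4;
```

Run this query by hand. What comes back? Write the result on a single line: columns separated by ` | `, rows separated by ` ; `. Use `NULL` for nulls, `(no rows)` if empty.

Rows where value >= 3.4 → hour values: [2, 13, 8, 7, 5, 20, 15, 8, 20, 6, 13].
MIN of non-NULL values = 2.

2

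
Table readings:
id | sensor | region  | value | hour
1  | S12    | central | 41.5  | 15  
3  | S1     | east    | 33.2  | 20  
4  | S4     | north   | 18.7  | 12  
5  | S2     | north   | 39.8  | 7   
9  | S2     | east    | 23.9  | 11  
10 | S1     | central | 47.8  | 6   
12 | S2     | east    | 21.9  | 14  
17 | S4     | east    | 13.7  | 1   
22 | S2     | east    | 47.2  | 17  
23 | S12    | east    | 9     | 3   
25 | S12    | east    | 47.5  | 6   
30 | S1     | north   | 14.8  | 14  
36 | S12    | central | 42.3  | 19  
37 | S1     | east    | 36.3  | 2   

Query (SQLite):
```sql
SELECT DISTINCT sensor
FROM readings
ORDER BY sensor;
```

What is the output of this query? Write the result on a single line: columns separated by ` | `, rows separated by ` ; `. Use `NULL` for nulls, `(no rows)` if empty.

Collect distinct sensor values from readings.

S1 ; S12 ; S2 ; S4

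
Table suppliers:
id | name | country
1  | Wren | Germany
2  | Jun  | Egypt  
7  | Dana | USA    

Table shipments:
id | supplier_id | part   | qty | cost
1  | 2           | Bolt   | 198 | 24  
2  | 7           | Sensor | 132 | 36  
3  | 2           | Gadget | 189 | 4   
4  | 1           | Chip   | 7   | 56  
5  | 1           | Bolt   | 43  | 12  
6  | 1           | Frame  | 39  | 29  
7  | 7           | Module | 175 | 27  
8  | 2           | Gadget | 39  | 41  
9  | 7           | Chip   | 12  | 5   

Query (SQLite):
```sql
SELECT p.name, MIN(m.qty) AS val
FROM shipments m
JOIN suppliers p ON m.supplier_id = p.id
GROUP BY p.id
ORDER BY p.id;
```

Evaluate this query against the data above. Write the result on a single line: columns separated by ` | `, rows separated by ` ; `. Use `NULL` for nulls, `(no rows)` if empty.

Join each shipments row to its suppliers via supplier_id.
Group joined rows by suppliers.id; compute MIN(m.qty) per group.
  1: ids {4, 5, 6} → MIN(m.qty)=7
  2: ids {1, 3, 8} → MIN(m.qty)=39
  7: ids {2, 7, 9} → MIN(m.qty)=12

Wren | 7 ; Jun | 39 ; Dana | 12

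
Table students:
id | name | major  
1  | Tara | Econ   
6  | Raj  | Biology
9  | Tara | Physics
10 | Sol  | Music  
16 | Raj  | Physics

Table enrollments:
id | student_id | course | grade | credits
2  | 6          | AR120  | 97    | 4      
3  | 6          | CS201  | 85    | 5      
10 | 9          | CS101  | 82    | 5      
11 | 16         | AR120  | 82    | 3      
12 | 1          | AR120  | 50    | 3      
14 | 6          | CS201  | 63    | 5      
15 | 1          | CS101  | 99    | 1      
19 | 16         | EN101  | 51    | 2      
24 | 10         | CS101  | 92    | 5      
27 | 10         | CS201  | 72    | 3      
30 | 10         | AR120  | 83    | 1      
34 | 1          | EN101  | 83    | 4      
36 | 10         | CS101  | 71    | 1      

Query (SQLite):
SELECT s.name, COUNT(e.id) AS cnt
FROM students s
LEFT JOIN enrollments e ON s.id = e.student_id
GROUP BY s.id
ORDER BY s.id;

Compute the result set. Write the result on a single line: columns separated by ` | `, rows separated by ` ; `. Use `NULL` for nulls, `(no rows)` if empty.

LEFT JOIN keeps every students row; unmatched ones get NULL for enrollments columns.
Group by students.id and compute COUNT(e.id). COUNT(col) of an all-NULL group is 0.
  1: ids {12, 15, 34} → COUNT(e.id)=3
  6: ids {2, 3, 14} → COUNT(e.id)=3
  9: ids {10} → COUNT(e.id)=1
  10: ids {24, 27, 30, 36} → COUNT(e.id)=4
  16: ids {11, 19} → COUNT(e.id)=2

Tara | 3 ; Raj | 3 ; Tara | 1 ; Sol | 4 ; Raj | 2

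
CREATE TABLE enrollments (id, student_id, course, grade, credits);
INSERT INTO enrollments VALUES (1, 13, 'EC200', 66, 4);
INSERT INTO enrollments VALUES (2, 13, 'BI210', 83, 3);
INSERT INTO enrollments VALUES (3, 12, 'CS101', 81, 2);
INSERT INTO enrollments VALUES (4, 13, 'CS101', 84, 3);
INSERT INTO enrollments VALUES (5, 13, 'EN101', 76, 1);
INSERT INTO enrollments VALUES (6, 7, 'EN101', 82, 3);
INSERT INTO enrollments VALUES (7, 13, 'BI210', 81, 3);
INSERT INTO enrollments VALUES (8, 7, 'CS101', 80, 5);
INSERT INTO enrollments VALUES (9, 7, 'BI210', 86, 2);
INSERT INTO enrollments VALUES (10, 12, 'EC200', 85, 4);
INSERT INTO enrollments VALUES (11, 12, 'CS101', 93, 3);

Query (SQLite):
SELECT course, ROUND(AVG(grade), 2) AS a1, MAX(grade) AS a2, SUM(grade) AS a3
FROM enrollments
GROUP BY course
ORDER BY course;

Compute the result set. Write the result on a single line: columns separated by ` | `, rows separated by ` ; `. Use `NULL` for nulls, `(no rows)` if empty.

BI210 | 83.33 | 86 | 250 ; CS101 | 84.5 | 93 | 338 ; EC200 | 75.5 | 85 | 151 ; EN101 | 79 | 82 | 158

Group enrollments by course.
Per group compute: ROUND(AVG(grade), 2), MAX(grade), SUM(grade).
  BI210: ids {2, 7, 9} → ROUND(AVG(grade), 2)=83.33, MAX(grade)=86, SUM(grade)=250
  CS101: ids {3, 4, 8, 11} → ROUND(AVG(grade), 2)=84.5, MAX(grade)=93, SUM(grade)=338
  EC200: ids {1, 10} → ROUND(AVG(grade), 2)=75.5, MAX(grade)=85, SUM(grade)=151
  EN101: ids {5, 6} → ROUND(AVG(grade), 2)=79, MAX(grade)=82, SUM(grade)=158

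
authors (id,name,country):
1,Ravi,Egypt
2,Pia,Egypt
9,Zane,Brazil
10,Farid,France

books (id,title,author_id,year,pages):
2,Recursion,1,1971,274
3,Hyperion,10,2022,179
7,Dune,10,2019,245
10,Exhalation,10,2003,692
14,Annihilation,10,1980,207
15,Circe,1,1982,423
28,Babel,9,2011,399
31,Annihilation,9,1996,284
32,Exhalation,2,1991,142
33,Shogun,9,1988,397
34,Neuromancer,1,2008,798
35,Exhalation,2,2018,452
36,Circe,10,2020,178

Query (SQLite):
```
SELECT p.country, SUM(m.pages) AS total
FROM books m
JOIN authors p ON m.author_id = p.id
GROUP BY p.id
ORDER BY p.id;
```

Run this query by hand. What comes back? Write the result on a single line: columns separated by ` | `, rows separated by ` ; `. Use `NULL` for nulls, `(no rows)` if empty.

Join each books row to its authors via author_id.
Group joined rows by authors.id; compute SUM(m.pages) per group.
  1: ids {2, 15, 34} → SUM(m.pages)=1495
  2: ids {32, 35} → SUM(m.pages)=594
  9: ids {28, 31, 33} → SUM(m.pages)=1080
  10: ids {3, 7, 10, 14, 36} → SUM(m.pages)=1501

Egypt | 1495 ; Egypt | 594 ; Brazil | 1080 ; France | 1501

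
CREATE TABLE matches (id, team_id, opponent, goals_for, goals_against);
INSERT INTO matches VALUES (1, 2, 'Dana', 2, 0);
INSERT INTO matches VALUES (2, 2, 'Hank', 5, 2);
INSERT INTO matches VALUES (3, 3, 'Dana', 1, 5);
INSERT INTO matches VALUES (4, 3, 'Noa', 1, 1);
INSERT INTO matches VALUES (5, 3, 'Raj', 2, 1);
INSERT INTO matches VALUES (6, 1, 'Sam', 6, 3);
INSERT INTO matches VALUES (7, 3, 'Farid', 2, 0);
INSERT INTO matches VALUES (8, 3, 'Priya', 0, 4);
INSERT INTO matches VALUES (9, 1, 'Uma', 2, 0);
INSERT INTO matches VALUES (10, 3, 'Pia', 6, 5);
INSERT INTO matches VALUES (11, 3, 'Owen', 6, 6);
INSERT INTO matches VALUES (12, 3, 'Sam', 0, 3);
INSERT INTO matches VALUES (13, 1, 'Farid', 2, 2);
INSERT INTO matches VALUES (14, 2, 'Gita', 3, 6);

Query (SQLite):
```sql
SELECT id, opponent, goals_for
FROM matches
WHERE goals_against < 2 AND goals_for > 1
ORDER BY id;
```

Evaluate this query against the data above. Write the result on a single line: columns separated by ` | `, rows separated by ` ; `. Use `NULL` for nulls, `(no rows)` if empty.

1 | Dana | 2 ; 5 | Raj | 2 ; 7 | Farid | 2 ; 9 | Uma | 2

goals_against < 2: ids {1, 4, 5, 7, 9}
goals_for > 1: ids {1, 2, 5, 6, 7, 9, 10, 11, 13, 14}
Combine with AND.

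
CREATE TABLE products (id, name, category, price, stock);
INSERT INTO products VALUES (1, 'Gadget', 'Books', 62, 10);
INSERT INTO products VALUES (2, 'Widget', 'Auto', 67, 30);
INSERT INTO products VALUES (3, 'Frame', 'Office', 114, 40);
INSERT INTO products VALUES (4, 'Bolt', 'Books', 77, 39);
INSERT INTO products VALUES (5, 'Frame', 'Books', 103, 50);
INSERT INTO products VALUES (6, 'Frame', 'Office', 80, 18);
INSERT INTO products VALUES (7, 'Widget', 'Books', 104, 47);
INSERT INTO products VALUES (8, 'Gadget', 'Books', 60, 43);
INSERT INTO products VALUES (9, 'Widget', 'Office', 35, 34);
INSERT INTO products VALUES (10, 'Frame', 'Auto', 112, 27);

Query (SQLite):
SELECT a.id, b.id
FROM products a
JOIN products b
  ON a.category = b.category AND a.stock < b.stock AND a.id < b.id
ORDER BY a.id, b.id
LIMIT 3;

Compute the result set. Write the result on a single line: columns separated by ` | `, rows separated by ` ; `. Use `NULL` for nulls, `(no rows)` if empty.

Pairs (a,b) with same category, a.stock < b.stock, a.id < b.id.
category groups: Auto:{2,10} Books:{1,4,5,7,8} Office:{3,6,9}
Ordered by (a.id, b.id); first 3.

1 | 4 ; 1 | 5 ; 1 | 7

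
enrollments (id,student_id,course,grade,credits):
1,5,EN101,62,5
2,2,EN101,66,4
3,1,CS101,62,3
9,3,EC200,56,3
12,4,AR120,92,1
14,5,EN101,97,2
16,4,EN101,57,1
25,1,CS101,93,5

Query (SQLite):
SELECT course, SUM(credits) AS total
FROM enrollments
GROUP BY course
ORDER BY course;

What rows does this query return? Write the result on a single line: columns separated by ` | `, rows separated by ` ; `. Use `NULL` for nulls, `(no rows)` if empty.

AR120 | 1 ; CS101 | 8 ; EC200 | 3 ; EN101 | 12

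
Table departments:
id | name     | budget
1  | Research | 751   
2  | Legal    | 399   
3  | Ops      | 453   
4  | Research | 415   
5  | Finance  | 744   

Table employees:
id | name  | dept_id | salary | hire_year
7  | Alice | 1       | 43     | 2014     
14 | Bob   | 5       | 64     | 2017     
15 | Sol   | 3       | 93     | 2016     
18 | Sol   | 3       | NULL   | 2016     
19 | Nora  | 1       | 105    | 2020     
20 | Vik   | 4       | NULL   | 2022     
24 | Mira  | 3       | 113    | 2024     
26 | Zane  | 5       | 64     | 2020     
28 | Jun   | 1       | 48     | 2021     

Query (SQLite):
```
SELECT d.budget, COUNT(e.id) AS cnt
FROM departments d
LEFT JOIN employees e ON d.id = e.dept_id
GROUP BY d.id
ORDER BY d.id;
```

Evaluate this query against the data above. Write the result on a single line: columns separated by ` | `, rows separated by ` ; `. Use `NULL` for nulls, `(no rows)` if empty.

LEFT JOIN keeps every departments row; unmatched ones get NULL for employees columns.
Group by departments.id and compute COUNT(e.id). COUNT(col) of an all-NULL group is 0.
  1: ids {7, 19, 28} → COUNT(e.id)=3
  2: ids {—} → COUNT(e.id)=0
  3: ids {15, 18, 24} → COUNT(e.id)=3
  4: ids {20} → COUNT(e.id)=1
  5: ids {14, 26} → COUNT(e.id)=2

751 | 3 ; 399 | 0 ; 453 | 3 ; 415 | 1 ; 744 | 2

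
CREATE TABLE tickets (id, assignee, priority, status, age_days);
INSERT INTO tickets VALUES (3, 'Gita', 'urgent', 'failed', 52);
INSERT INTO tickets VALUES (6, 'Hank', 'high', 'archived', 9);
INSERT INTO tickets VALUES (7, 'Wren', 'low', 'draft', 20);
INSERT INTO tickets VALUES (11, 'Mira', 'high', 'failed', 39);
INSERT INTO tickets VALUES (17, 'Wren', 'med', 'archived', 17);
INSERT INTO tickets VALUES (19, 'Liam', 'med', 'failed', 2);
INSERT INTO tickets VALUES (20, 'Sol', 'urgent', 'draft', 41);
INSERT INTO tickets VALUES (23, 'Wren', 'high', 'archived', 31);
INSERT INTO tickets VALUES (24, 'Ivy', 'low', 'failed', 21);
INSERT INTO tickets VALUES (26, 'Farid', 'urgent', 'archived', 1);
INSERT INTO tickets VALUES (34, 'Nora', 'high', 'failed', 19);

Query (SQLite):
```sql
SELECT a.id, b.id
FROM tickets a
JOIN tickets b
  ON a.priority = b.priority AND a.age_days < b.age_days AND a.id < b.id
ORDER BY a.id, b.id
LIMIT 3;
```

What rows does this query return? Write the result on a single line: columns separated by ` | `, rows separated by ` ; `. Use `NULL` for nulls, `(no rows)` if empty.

Pairs (a,b) with same priority, a.age_days < b.age_days, a.id < b.id.
priority groups: high:{6,11,23,34} low:{7,24} med:{17,19} urgent:{3,20,26}
Ordered by (a.id, b.id); first 3.

6 | 11 ; 6 | 23 ; 6 | 34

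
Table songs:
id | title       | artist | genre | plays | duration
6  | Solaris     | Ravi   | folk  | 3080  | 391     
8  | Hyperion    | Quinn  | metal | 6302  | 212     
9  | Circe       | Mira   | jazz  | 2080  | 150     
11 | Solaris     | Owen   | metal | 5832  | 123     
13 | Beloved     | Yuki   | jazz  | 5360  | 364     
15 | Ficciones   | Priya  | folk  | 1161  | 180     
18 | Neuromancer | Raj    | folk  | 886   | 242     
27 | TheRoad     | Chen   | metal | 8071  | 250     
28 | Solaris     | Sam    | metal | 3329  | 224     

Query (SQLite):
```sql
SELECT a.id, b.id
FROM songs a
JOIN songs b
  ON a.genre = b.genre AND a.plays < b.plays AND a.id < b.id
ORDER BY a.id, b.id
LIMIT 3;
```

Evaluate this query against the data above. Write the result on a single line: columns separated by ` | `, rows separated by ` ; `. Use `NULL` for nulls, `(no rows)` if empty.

Pairs (a,b) with same genre, a.plays < b.plays, a.id < b.id.
genre groups: folk:{6,15,18} jazz:{9,13} metal:{8,11,27,28}
Ordered by (a.id, b.id); first 3.

8 | 27 ; 9 | 13 ; 11 | 27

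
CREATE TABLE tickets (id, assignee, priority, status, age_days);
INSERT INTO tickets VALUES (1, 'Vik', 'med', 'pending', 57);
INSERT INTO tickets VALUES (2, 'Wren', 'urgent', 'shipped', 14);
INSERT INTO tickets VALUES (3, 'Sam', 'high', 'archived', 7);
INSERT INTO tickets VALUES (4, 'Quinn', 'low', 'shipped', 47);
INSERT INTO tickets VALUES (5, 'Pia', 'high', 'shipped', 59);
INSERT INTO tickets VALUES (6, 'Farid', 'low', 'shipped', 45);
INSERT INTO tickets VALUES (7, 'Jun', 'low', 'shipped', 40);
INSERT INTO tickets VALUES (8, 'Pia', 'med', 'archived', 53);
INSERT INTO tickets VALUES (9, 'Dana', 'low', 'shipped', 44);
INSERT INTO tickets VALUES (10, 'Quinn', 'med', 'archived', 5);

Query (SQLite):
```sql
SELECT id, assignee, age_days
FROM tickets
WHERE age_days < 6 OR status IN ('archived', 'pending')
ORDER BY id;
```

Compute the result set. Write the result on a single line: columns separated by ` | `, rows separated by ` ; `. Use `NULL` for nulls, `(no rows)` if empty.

age_days < 6: ids {10}
status IN ('archived', 'pending'): ids {1, 3, 8, 10}
Combine with OR.

1 | Vik | 57 ; 3 | Sam | 7 ; 8 | Pia | 53 ; 10 | Quinn | 5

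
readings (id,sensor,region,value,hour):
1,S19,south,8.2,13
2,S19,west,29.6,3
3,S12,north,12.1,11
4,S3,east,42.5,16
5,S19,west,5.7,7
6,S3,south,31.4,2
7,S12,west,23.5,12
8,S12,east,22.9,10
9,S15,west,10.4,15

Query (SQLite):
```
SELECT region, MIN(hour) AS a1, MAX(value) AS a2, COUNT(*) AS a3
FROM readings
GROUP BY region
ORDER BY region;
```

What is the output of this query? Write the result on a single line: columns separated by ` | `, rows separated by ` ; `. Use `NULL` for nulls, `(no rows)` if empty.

east | 10 | 42.5 | 2 ; north | 11 | 12.1 | 1 ; south | 2 | 31.4 | 2 ; west | 3 | 29.6 | 4

Group readings by region.
Per group compute: MIN(hour), MAX(value), COUNT(*).
  east: ids {4, 8} → MIN(hour)=10, MAX(value)=42.5, COUNT(*)=2
  north: ids {3} → MIN(hour)=11, MAX(value)=12.1, COUNT(*)=1
  south: ids {1, 6} → MIN(hour)=2, MAX(value)=31.4, COUNT(*)=2
  west: ids {2, 5, 7, 9} → MIN(hour)=3, MAX(value)=29.6, COUNT(*)=4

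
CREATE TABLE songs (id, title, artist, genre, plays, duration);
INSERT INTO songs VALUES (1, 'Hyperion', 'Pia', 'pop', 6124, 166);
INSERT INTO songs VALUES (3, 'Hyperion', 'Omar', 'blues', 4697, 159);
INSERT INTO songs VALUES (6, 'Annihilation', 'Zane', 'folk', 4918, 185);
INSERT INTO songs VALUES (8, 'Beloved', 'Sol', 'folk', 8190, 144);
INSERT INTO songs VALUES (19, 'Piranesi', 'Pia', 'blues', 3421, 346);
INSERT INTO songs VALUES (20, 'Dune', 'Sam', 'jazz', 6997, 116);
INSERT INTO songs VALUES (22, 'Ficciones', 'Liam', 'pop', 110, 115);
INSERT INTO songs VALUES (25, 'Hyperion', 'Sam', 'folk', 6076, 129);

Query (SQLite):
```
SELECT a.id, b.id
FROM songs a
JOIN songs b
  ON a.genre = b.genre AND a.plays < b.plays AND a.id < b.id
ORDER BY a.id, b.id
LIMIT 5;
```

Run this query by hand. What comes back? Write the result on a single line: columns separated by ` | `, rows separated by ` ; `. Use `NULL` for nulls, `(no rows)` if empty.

Pairs (a,b) with same genre, a.plays < b.plays, a.id < b.id.
genre groups: blues:{3,19} folk:{6,8,25} jazz:{20} pop:{1,22}
Ordered by (a.id, b.id); first 5.

6 | 8 ; 6 | 25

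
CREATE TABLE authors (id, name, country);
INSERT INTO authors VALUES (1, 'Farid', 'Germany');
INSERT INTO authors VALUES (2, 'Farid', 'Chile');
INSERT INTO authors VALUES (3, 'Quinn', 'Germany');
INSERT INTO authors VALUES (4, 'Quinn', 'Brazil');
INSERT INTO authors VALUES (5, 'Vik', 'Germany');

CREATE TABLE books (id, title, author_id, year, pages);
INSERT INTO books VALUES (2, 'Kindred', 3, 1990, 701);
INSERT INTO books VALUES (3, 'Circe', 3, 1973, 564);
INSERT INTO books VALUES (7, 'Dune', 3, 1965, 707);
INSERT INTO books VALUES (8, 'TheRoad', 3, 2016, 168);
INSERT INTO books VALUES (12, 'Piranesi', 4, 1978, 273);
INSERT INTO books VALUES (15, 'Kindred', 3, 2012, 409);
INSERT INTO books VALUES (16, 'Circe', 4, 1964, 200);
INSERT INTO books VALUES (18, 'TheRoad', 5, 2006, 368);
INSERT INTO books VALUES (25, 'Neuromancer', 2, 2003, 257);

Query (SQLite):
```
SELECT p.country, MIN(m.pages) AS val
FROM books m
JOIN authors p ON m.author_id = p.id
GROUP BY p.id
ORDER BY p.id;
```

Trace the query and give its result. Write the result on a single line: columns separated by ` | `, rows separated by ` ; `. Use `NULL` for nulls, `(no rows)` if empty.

Join each books row to its authors via author_id.
Group joined rows by authors.id; compute MIN(m.pages) per group.
  2: ids {25} → MIN(m.pages)=257
  3: ids {2, 3, 7, 8, 15} → MIN(m.pages)=168
  4: ids {12, 16} → MIN(m.pages)=200
  5: ids {18} → MIN(m.pages)=368

Chile | 257 ; Germany | 168 ; Brazil | 200 ; Germany | 368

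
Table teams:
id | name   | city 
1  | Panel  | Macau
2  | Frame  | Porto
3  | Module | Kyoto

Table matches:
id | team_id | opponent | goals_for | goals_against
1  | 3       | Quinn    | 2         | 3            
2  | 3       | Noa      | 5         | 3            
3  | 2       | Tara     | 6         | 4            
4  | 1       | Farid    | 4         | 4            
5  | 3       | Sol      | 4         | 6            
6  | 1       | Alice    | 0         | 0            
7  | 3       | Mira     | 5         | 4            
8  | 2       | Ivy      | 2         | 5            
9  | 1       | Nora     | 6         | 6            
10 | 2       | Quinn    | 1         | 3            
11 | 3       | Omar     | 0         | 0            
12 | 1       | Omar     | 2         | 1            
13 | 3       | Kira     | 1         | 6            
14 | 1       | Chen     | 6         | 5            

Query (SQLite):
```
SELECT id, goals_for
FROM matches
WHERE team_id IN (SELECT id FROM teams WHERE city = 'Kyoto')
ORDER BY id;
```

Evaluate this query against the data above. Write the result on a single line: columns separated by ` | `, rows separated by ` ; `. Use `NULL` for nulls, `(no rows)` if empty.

1 | 2 ; 2 | 5 ; 5 | 4 ; 7 | 5 ; 11 | 0 ; 13 | 1

Inner query: teams.id where city = 'Kyoto'.
Outer: keep matches rows whose team_id is in that set.
Inner query → {3}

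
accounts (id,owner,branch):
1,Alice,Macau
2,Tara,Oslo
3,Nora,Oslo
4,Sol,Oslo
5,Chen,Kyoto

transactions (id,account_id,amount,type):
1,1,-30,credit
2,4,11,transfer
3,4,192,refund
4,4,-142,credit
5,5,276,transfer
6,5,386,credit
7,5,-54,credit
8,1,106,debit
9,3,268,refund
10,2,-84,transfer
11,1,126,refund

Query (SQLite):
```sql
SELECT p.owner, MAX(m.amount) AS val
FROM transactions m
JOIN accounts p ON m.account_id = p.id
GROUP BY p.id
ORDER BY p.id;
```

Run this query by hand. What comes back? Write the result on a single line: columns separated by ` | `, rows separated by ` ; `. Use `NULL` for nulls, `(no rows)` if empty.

Join each transactions row to its accounts via account_id.
Group joined rows by accounts.id; compute MAX(m.amount) per group.
  1: ids {1, 8, 11} → MAX(m.amount)=126
  2: ids {10} → MAX(m.amount)=-84
  3: ids {9} → MAX(m.amount)=268
  4: ids {2, 3, 4} → MAX(m.amount)=192
  5: ids {5, 6, 7} → MAX(m.amount)=386

Alice | 126 ; Tara | -84 ; Nora | 268 ; Sol | 192 ; Chen | 386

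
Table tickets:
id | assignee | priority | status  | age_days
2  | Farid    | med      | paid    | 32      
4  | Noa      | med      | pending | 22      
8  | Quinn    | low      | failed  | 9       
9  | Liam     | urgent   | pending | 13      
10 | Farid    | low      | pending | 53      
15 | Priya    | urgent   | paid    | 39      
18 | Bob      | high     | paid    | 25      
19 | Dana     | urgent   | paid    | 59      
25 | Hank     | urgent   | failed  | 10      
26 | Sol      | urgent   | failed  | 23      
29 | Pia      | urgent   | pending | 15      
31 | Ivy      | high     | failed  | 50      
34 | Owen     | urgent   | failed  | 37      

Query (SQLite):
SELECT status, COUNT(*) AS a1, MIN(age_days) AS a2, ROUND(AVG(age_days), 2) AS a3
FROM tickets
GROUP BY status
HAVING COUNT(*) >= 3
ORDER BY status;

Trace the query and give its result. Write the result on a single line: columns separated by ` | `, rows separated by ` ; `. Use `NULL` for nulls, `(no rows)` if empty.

failed | 5 | 9 | 25.8 ; paid | 4 | 25 | 38.75 ; pending | 4 | 13 | 25.75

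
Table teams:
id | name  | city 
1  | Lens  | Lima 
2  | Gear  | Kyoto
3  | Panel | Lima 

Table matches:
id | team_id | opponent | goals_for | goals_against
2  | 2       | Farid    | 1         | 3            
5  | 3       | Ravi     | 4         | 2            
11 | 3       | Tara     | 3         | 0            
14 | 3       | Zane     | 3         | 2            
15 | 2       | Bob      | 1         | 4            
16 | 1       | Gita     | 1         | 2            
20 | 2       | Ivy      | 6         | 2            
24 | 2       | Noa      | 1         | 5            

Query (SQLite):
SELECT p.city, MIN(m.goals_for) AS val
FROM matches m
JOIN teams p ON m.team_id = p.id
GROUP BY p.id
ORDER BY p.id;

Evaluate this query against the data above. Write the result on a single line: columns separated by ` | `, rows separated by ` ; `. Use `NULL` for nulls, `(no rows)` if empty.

Join each matches row to its teams via team_id.
Group joined rows by teams.id; compute MIN(m.goals_for) per group.
  1: ids {16} → MIN(m.goals_for)=1
  2: ids {2, 15, 20, 24} → MIN(m.goals_for)=1
  3: ids {5, 11, 14} → MIN(m.goals_for)=3

Lima | 1 ; Kyoto | 1 ; Lima | 3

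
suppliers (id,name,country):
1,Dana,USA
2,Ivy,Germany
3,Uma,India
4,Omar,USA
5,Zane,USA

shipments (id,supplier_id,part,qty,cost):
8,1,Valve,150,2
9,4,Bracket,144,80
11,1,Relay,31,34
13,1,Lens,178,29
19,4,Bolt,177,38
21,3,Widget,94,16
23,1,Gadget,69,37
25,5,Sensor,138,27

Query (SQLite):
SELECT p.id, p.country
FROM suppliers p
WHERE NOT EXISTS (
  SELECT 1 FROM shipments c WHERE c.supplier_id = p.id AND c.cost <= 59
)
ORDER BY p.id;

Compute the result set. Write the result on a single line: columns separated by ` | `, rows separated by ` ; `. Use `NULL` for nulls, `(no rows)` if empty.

For each suppliers row, check whether any shipments with matching supplier_id has cost <= 59.
Keep rows where that is false.

2 | Germany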